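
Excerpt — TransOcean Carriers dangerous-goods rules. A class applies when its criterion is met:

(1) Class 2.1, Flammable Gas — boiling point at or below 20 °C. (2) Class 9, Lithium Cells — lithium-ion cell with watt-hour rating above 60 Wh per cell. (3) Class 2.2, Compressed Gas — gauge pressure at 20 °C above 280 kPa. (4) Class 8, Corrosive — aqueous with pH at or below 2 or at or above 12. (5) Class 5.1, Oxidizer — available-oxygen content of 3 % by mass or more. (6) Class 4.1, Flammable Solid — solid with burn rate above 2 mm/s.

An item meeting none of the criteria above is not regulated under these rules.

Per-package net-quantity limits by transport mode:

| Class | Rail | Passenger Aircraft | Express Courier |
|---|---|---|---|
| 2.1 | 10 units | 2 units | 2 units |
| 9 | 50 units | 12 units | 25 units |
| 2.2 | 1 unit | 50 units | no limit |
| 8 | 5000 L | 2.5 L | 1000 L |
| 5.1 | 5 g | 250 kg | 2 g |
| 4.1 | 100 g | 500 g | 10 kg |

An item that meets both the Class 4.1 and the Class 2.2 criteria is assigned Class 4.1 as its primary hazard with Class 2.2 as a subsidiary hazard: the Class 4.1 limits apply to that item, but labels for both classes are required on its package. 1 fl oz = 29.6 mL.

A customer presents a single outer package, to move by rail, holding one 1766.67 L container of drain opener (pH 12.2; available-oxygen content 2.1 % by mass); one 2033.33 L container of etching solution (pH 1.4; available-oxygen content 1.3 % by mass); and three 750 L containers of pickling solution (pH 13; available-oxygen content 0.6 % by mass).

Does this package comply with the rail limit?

No

pH 12.2 meets the Class 8 criterion (Corrosive), so the drain opener is Class 8.
Etching solution: pH 1.4 ≤ 2 → Class 8 (Corrosive).
pH 13 meets the Class 8 criterion (Corrosive), so the pickling solution is Class 8.
Total Class 8: 1766.67 L + 2033.33 L + (three 750 L containers = 2250 L) = 6050 L.
6050 L > 5000 L (rail limit, Class 8) — over the limit.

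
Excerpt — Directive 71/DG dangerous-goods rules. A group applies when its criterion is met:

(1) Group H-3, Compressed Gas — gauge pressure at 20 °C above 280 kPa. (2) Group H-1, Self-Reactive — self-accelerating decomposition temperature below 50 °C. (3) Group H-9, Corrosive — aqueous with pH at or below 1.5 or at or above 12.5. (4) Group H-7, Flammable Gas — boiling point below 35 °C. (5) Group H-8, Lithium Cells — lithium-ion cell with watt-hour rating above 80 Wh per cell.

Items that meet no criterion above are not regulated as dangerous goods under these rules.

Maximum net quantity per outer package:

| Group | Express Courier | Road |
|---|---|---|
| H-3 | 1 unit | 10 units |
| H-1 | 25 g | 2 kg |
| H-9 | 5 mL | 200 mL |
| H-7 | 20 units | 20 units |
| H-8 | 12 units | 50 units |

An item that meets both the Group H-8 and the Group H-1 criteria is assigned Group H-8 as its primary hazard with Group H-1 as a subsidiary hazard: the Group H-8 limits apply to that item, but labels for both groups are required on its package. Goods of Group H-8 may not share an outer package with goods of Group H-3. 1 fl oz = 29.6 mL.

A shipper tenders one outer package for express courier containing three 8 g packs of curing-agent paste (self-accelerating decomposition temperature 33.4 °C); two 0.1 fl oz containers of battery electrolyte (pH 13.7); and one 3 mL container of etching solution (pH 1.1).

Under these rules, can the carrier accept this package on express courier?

The curing-agent paste has self-accelerating decomposition temperature 33.4 °C, which is < 50 °C, so it is Group H-1 (Self-Reactive).
With pH 13.7 (≥ 12.5), the battery electrolyte falls in Group H-9.
With pH 1.1 (≤ 1.5), the etching solution falls in Group H-9.
Total Group H-9: (two 0.1 fl oz containers = 5.92 mL) + 3 mL = 8.92 mL.
That exceeds the Group H-9 express courier limit of 5 mL.
Group H-1 quantity: three 8 g packs = 24 g.
24 g is within the express courier limit of 25 g for Group H-1.
The segregation rule (Group H-8 with Group H-3) does not apply to Group H-9 with Group H-1.

No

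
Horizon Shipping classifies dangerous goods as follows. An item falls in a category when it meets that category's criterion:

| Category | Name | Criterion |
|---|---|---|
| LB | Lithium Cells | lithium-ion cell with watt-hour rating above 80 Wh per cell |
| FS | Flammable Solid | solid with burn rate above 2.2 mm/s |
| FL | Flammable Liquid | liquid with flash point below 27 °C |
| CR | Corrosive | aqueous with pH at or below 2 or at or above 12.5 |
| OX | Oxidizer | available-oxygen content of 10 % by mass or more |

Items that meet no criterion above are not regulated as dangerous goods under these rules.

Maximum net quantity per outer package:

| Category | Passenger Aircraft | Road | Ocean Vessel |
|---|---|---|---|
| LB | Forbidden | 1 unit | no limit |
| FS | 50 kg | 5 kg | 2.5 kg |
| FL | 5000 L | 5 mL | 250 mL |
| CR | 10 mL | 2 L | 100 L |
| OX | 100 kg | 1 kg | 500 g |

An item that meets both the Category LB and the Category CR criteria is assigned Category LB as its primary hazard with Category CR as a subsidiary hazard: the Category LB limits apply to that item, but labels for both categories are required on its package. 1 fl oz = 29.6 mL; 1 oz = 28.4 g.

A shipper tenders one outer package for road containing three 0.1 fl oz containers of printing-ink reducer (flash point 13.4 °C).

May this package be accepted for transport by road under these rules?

No

The printing-ink reducer has flash point 13.4 °C, which is < 27 °C, so it is Category FL (Flammable Liquid).
Category FL quantity: three 0.1 fl oz containers = 8.88 mL.
8.88 mL exceeds the road limit of 5 mL for Category FL.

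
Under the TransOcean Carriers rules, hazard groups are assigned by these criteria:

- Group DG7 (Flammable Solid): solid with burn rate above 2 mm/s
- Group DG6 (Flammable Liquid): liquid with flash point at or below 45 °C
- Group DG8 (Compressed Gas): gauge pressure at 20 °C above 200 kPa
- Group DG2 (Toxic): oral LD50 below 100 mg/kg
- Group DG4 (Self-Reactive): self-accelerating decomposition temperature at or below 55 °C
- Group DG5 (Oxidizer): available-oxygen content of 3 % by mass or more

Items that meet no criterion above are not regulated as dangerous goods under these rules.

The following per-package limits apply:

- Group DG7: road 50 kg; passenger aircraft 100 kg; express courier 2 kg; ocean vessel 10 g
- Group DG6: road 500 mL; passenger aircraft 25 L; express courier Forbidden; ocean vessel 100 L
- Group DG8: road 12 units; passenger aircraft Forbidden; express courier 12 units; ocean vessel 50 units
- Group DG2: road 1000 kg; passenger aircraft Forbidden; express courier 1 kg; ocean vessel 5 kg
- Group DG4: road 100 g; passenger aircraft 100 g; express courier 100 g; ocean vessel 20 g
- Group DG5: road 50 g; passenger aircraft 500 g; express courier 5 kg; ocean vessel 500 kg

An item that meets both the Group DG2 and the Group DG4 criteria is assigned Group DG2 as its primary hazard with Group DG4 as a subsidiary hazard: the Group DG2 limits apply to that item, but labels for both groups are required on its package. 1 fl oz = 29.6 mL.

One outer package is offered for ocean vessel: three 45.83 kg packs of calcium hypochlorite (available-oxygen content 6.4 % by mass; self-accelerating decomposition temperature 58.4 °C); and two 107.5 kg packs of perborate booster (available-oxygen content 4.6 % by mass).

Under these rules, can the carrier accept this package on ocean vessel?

Calcium hypochlorite: available-oxygen content 6.4 % by mass ≥ 3 % by mass → Group DG5 (Oxidizer).
Perborate booster: available-oxygen content 4.6 % by mass ≥ 3 % by mass → Group DG5 (Oxidizer).
Group DG5 net quantity: (three 45.83 kg packs = 137.49 kg) + (two 107.5 kg packs = 215 kg) = 352.49 kg.
That is within the Group DG5 ocean vessel limit of 500 kg.

Yes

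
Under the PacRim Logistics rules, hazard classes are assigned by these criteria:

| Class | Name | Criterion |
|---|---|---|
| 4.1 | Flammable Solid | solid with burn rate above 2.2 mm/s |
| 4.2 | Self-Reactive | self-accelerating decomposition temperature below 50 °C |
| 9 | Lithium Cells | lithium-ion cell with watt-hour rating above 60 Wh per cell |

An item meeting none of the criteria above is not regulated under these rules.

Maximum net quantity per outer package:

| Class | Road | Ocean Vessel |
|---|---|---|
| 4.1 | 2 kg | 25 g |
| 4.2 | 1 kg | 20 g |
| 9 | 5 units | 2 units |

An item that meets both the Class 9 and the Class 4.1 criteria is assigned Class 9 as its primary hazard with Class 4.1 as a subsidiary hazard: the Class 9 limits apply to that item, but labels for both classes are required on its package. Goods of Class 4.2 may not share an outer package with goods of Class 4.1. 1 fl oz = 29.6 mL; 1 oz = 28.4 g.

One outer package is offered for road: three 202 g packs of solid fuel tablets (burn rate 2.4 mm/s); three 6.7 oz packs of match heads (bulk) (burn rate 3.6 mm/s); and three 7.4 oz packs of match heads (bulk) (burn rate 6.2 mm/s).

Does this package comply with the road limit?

Yes

Burn rate 2.4 mm/s meets the Class 4.1 criterion (Flammable Solid), so the solid fuel tablets are Class 4.1.
The match heads (bulk) have burn rate 3.6 mm/s, which is > 2.2 mm/s, so they are Class 4.1 (Flammable Solid).
Burn rate 6.2 mm/s meets the Class 4.1 criterion (Flammable Solid), so the match heads (bulk) are Class 4.1.
Class 4.1 net quantity: (three 202 g packs = 606 g) + (three 6.7 oz packs = 570.84 g) + (three 7.4 oz packs = 630.48 g) = 1807.32 g.
1807.32 g is within the road limit of 2 kg for Class 4.1.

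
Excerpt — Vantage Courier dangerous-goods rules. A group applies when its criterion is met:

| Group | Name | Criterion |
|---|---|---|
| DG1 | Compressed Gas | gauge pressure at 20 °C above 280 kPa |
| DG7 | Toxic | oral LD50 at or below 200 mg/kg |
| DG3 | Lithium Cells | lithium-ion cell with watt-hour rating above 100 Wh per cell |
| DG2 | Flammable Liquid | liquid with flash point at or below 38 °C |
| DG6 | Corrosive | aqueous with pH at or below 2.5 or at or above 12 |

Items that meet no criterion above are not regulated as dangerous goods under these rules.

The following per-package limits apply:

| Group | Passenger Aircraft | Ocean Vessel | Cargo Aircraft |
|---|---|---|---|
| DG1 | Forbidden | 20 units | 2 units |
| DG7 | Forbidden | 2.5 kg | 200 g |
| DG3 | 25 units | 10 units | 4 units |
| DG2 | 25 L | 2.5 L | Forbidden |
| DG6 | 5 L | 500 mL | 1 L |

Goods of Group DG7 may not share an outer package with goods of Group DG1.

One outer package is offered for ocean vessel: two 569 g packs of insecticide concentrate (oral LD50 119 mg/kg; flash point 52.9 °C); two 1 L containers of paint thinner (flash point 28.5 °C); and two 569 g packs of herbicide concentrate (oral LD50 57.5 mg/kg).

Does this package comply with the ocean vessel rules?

Oral LD50 119 mg/kg meets the Group DG7 criterion (Toxic), so the insecticide concentrate is Group DG7.
The paint thinner has flash point 28.5 °C, which is ≤ 38 °C, so it is Group DG2 (Flammable Liquid).
Oral LD50 57.5 mg/kg meets the Group DG7 criterion (Toxic), so the herbicide concentrate is Group DG7.
Total Group DG7: (two 569 g packs = 1.138 kg) + (two 569 g packs = 1.138 kg) = 2.276 kg.
2.276 kg ≤ 2.5 kg (ocean vessel limit, Group DG7) — within limit.
Group DG2 quantity: two 1 L containers = 2 L.
2 L ≤ 2.5 L (ocean vessel limit, Group DG2) — within limit.
The segregation rule (Group DG7 with Group DG1) does not apply to Group DG7 with Group DG2.
Every hazard group is within its ocean vessel limit and no segregation rule is violated.

Yes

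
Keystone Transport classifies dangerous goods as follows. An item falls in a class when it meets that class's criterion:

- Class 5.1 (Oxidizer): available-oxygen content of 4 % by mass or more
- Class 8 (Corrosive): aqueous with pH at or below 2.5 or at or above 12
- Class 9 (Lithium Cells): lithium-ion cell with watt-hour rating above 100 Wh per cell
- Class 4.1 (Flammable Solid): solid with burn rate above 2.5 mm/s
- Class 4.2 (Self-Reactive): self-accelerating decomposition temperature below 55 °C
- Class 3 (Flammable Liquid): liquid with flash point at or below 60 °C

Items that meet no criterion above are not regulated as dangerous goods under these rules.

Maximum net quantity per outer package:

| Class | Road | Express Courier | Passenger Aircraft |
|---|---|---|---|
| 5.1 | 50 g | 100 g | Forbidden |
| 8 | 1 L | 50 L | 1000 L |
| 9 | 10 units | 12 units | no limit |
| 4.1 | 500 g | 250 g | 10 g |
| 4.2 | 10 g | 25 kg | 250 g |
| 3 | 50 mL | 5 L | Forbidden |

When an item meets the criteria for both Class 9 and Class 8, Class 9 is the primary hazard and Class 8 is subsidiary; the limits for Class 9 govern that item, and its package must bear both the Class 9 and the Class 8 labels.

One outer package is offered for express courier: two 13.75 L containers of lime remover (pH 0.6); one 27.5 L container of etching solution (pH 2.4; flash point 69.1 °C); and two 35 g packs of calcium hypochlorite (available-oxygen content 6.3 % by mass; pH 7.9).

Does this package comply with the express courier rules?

No

Lime remover: pH 0.6 ≤ 2.5 → Class 8 (Corrosive).
pH 2.4 meets the Class 8 criterion (Corrosive), so the etching solution is Class 8.
The calcium hypochlorite has available-oxygen content 6.3 % by mass, which is ≥ 4 % by mass, so it is Class 5.1 (Oxidizer).
Total Class 8: (two 13.75 L containers = 27.5 L) + 27.5 L = 55 L.
55 L exceeds the express courier limit of 50 L for Class 8.
Class 5.1 quantity: two 35 g packs = 70 g.
That is within the Class 5.1 express courier limit of 100 g.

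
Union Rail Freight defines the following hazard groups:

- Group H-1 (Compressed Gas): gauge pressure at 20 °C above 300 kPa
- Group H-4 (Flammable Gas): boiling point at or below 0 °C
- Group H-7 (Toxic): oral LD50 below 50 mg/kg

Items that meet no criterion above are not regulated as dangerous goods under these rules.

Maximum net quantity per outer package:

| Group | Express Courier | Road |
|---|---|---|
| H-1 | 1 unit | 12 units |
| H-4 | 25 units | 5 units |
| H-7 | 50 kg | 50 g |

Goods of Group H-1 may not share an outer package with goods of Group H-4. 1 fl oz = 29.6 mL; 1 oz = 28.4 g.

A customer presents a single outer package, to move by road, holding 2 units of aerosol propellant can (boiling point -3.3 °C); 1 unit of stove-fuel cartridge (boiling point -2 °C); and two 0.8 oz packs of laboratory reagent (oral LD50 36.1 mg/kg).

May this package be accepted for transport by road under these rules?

Yes

The aerosol propellant can has boiling point -3.3 °C, which is ≤ 0 °C, so it is Group H-4 (Flammable Gas).
Stove-fuel cartridge: boiling point -2 °C ≤ 0 °C → Group H-4 (Flammable Gas).
Oral LD50 36.1 mg/kg meets the Group H-7 criterion (Toxic), so the laboratory reagent is Group H-7.
Group H-4 net quantity: 2 units + 1 unit = 3 units.
3 units is within the road limit of 5 units for Group H-4.
Group H-7 quantity: two 0.8 oz packs = 45.44 g.
That is within the Group H-7 road limit of 50 g.
The segregation rule (Group H-1 with Group H-4) does not apply to Group H-4 with Group H-7.
Every hazard group is within its road limit and no segregation rule is violated.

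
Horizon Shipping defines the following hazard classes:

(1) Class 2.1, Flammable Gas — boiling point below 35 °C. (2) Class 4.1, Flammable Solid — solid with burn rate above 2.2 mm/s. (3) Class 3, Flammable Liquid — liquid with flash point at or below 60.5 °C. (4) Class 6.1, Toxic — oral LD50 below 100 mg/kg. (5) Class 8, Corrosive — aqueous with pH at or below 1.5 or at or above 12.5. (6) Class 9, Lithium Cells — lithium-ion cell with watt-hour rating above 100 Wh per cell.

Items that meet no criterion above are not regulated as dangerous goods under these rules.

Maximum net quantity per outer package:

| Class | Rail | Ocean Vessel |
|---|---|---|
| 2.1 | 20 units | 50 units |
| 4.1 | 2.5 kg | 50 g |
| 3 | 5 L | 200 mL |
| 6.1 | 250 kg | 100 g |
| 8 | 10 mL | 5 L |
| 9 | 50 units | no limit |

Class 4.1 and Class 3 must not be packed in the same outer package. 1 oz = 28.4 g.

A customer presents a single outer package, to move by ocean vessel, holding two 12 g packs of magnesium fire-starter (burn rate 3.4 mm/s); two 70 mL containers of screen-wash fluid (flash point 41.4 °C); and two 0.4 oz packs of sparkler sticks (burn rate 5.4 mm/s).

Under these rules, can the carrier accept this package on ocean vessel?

Magnesium fire-starter: burn rate 3.4 mm/s > 2.2 mm/s → Class 4.1 (Flammable Solid).
Flash point 41.4 °C meets the Class 3 criterion (Flammable Liquid), so the screen-wash fluid is Class 3.
Burn rate 5.4 mm/s meets the Class 4.1 criterion (Flammable Solid), so the sparkler sticks are Class 4.1.
Total Class 4.1: (two 12 g packs = 24 g) + (two 0.4 oz packs = 22.72 g) = 46.72 g.
That is within the Class 4.1 ocean vessel limit of 50 g.
Class 3 quantity: two 70 mL containers = 140 mL.
That is within the Class 3 ocean vessel limit of 200 mL.
Class 4.1 and Class 3 may not share an outer package.

No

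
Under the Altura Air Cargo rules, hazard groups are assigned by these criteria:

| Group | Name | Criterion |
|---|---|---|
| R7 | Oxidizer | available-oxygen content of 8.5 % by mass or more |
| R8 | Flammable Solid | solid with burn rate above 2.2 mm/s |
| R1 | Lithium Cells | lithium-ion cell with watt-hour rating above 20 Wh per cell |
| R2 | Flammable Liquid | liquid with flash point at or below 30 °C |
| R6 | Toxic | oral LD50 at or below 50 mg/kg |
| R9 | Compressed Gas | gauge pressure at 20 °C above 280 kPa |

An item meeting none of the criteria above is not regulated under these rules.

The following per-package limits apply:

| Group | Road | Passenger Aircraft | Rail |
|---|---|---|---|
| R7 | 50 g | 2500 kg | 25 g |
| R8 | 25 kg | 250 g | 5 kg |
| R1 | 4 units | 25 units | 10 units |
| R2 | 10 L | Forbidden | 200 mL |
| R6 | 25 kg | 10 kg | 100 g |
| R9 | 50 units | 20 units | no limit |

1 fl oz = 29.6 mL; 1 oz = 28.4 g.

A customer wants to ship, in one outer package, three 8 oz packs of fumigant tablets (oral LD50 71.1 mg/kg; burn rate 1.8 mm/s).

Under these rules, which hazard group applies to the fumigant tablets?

burn rate 1.8 mm/s is not above 2.2 mm/s, so Group R8 does not apply.
oral LD50 71.1 mg/kg is not below 50 mg/kg, so Group R6 does not apply.
No criterion is met, so the item is not regulated.

Not regulated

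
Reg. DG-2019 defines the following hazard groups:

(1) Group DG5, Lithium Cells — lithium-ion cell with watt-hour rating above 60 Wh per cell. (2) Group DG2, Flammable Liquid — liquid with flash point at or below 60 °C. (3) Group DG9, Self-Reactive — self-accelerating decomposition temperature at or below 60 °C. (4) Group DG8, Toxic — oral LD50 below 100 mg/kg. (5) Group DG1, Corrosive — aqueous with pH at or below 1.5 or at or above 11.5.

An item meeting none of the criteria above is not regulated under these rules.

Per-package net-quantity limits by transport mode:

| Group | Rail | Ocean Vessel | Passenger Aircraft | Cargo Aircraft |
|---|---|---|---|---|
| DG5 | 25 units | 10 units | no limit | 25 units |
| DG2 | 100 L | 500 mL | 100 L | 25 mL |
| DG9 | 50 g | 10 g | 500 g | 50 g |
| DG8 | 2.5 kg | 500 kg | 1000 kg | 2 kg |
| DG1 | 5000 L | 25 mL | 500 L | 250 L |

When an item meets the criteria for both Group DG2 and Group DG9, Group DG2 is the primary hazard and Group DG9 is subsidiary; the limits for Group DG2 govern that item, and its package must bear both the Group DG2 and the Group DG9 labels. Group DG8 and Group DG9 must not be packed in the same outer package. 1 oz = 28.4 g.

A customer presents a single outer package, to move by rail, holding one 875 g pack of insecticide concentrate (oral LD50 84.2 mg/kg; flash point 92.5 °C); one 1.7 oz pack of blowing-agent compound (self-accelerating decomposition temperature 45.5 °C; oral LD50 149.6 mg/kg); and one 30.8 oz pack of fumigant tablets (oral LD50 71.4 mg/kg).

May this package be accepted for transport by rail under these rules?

The insecticide concentrate has oral LD50 84.2 mg/kg, which is < 100 mg/kg, so it is Group DG8 (Toxic).
With self-accelerating decomposition temperature 45.5 °C (≤ 60 °C), the blowing-agent compound falls in Group DG9.
The fumigant tablets have oral LD50 71.4 mg/kg, which is < 100 mg/kg, so they are Group DG8 (Toxic).
Group DG8 net quantity: 875 g + (one 30.8 oz pack = 874.72 g) = 1749.72 g.
That is within the Group DG8 rail limit of 2.5 kg.
Group DG9 quantity: one 1.7 oz pack = 48.28 g.
48.28 g is within the rail limit of 50 g for Group DG9.
Group DG8 and Group DG9 may not share an outer package.

No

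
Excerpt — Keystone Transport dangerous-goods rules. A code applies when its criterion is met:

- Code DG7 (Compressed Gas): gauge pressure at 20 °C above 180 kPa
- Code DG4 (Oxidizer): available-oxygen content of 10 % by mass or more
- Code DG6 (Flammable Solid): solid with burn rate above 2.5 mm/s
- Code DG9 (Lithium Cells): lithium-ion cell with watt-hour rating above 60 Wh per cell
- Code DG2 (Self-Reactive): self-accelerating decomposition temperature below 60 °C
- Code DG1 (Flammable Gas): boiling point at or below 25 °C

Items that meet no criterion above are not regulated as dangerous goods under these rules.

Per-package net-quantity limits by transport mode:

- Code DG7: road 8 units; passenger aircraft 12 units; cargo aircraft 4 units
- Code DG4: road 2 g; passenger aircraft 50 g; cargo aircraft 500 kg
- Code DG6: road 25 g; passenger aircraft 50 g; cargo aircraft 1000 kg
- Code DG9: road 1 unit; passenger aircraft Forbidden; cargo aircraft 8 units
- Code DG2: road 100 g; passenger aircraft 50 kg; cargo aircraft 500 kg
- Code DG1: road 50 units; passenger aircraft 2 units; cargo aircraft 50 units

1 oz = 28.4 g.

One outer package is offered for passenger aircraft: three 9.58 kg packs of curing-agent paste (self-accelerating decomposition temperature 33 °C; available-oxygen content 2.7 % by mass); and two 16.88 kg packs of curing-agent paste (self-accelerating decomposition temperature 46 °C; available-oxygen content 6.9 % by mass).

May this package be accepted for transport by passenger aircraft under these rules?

Curing-agent paste: self-accelerating decomposition temperature 33 °C < 60 °C → Code DG2 (Self-Reactive).
Curing-agent paste: self-accelerating decomposition temperature 46 °C < 60 °C → Code DG2 (Self-Reactive).
Code DG2 net quantity: (three 9.58 kg packs = 28.74 kg) + (two 16.88 kg packs = 33.76 kg) = 62.5 kg.
62.5 kg > 50 kg (passenger aircraft limit, Code DG2) — over the limit.

No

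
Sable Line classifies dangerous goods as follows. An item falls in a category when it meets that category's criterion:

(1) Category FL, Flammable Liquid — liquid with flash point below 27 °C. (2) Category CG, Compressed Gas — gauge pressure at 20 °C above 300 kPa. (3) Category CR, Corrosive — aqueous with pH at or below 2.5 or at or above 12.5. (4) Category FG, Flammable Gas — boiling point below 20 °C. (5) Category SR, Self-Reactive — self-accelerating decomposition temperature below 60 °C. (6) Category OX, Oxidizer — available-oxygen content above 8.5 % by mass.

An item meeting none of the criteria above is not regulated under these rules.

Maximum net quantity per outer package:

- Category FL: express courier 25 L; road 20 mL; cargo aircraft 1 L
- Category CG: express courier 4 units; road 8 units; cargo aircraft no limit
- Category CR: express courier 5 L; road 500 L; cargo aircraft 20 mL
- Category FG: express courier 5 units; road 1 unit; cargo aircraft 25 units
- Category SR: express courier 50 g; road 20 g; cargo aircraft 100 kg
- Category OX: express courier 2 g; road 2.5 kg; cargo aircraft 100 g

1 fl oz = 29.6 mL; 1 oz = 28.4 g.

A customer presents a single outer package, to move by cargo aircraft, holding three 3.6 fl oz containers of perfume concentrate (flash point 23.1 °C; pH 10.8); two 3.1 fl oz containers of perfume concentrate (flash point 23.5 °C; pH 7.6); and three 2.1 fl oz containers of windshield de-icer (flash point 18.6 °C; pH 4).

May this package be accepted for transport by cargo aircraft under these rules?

With flash point 23.1 °C (< 27 °C), the perfume concentrate falls in Category FL.
With flash point 23.5 °C (< 27 °C), the perfume concentrate falls in Category FL.
Flash point 18.6 °C meets the Category FL criterion (Flammable Liquid), so the windshield de-icer is Category FL.
Category FL net quantity: (three 3.6 fl oz containers = 319.68 mL) + (two 3.1 fl oz containers = 183.52 mL) + (three 2.1 fl oz containers = 186.48 mL) = 689.68 mL.
That is within the Category FL cargo aircraft limit of 1 L.

Yes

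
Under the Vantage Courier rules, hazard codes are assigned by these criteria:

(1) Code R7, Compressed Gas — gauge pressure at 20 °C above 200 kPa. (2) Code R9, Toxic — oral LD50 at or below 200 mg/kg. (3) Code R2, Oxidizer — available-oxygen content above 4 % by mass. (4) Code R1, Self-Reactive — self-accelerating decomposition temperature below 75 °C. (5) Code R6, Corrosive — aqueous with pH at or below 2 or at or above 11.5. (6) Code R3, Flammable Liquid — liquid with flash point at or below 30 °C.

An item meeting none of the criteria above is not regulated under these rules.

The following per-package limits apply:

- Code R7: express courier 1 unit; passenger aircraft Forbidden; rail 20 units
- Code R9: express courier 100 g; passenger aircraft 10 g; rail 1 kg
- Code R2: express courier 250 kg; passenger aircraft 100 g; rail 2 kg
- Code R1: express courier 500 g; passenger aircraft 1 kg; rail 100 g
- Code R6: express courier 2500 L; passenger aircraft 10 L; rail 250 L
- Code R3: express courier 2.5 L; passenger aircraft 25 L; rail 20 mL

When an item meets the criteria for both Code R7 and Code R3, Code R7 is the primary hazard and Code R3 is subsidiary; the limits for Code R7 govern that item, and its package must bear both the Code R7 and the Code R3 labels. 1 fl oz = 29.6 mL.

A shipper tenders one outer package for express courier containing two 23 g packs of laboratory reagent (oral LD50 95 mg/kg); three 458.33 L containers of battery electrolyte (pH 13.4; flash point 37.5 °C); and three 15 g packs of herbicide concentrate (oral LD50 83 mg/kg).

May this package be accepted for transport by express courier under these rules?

The laboratory reagent has oral LD50 95 mg/kg, which is ≤ 200 mg/kg, so it is Code R9 (Toxic).
pH 13.4 meets the Code R6 criterion (Corrosive), so the battery electrolyte is Code R6.
Oral LD50 83 mg/kg meets the Code R9 criterion (Toxic), so the herbicide concentrate is Code R9.
Code R9 net quantity: (two 23 g packs = 46 g) + (three 15 g packs = 45 g) = 91 g.
91 g is within the express courier limit of 100 g for Code R9.
Code R6 quantity: three 458.33 L containers = 1374.99 L.
1374.99 L is within the express courier limit of 2500 L for Code R6.
Every hazard code is within its express courier limit and no segregation rule is violated.

Yes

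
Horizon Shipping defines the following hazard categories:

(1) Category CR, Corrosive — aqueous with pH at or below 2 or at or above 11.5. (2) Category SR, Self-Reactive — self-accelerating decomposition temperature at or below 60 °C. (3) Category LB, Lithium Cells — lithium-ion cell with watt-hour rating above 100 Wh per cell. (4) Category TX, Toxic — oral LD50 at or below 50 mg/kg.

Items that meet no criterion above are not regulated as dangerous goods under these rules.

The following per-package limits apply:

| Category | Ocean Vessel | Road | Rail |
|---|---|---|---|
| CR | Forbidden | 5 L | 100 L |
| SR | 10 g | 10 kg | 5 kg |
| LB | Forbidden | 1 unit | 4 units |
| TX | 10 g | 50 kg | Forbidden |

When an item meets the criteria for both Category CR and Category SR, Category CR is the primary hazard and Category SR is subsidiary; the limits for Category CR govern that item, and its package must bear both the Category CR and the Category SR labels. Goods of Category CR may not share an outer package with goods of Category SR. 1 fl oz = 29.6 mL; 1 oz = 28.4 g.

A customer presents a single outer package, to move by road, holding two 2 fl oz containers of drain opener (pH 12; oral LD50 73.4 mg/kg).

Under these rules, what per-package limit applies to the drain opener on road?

Drain opener: pH 12 ≥ 11.5 → Category CR (Corrosive).
The road limit for Category CR is 5 L.

5 L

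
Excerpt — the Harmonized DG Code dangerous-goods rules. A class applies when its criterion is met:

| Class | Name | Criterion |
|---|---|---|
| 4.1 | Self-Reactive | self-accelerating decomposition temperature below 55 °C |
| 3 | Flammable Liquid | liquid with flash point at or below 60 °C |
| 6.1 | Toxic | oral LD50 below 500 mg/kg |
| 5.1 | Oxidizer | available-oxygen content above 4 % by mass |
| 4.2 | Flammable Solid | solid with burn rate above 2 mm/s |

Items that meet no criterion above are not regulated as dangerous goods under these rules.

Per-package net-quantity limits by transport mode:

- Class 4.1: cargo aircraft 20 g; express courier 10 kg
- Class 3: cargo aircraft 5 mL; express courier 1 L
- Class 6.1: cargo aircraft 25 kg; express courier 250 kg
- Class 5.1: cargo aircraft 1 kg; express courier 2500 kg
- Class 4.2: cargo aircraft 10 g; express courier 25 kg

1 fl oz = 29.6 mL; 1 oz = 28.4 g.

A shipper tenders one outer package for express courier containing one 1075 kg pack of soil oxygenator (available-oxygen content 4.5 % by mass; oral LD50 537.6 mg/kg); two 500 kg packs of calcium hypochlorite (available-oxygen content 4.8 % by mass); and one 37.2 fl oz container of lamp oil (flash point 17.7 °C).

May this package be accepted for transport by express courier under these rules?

Soil oxygenator: available-oxygen content 4.5 % by mass > 4 % by mass → Class 5.1 (Oxidizer).
Calcium hypochlorite: available-oxygen content 4.8 % by mass > 4 % by mass → Class 5.1 (Oxidizer).
Flash point 17.7 °C meets the Class 3 criterion (Flammable Liquid), so the lamp oil is Class 3.
Class 5.1 net quantity: 1075 kg + (two 500 kg packs = 1000 kg) = 2075 kg.
That is within the Class 5.1 express courier limit of 2500 kg.
Class 3 quantity: one 37.2 fl oz container = 1101.12 mL.
That exceeds the Class 3 express courier limit of 1 L.

No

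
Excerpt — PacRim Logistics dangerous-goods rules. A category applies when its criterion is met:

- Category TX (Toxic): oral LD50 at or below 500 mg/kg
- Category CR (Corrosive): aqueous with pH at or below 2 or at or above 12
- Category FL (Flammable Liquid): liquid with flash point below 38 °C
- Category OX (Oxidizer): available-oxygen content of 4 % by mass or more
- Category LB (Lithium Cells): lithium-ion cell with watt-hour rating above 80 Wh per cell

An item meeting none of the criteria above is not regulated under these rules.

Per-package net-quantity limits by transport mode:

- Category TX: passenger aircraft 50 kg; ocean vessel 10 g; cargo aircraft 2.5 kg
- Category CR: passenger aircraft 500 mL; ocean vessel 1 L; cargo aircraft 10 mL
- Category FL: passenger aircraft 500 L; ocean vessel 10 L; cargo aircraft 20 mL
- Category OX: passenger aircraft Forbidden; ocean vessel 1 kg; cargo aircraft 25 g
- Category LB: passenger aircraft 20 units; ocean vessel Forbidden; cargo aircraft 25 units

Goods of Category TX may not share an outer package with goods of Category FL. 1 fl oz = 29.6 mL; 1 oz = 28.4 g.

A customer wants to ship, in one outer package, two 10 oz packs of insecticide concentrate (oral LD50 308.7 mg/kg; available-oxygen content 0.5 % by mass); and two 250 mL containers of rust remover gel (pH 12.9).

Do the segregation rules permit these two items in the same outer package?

Yes

With oral LD50 308.7 mg/kg (≤ 500 mg/kg), the insecticide concentrate falls in Category TX.
The rust remover gel has pH 12.9, which is ≥ 12, so it is Category CR (Corrosive).
No segregation rule bars Category TX with Category CR.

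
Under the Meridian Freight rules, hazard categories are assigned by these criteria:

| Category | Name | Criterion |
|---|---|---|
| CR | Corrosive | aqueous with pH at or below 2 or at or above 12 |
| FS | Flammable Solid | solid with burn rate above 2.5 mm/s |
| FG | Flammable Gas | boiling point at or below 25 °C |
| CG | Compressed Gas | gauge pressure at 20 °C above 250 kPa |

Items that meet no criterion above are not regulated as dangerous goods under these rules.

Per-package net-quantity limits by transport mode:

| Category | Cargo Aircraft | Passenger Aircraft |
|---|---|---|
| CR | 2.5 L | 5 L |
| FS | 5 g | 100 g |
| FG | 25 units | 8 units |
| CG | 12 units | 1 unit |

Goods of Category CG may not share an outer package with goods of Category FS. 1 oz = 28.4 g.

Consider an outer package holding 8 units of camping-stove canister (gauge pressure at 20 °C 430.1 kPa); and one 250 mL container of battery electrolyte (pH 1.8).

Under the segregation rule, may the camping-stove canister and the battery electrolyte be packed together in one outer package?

Yes

Gauge pressure at 20 °C 430.1 kPa meets the Category CG criterion (Compressed Gas), so the camping-stove canister is Category CG.
pH 1.8 meets the Category CR criterion (Corrosive), so the battery electrolyte is Category CR.
No segregation rule bars Category CG with Category CR.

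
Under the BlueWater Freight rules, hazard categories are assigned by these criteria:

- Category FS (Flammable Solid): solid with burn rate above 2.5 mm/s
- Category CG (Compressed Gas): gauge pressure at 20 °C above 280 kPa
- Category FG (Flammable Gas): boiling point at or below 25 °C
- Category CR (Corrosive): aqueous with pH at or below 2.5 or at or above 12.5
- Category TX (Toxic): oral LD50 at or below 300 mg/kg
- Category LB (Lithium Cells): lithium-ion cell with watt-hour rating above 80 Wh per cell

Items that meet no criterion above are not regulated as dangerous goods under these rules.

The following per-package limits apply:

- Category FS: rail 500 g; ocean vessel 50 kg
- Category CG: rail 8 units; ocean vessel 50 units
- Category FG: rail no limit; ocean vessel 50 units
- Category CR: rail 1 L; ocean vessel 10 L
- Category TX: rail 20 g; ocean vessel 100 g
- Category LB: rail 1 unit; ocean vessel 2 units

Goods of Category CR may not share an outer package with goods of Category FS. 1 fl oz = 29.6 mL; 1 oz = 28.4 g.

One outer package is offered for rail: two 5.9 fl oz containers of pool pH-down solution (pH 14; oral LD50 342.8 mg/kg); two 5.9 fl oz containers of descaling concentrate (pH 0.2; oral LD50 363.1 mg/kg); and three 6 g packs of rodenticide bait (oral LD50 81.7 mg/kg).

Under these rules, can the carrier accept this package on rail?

The pool pH-down solution has pH 14, which is ≥ 12.5, so it is Category CR (Corrosive).
pH 0.2 meets the Category CR criterion (Corrosive), so the descaling concentrate is Category CR.
Oral LD50 81.7 mg/kg meets the Category TX criterion (Toxic), so the rodenticide bait is Category TX.
Total Category CR: (two 5.9 fl oz containers = 349.28 mL) + (two 5.9 fl oz containers = 349.28 mL) = 698.56 mL.
That is within the Category CR rail limit of 1 L.
Category TX quantity: three 6 g packs = 18 g.
That is within the Category TX rail limit of 20 g.
The segregation rule (Category CR with Category FS) does not apply to Category CR with Category TX.
Every hazard category is within its rail limit and no segregation rule is violated.

Yes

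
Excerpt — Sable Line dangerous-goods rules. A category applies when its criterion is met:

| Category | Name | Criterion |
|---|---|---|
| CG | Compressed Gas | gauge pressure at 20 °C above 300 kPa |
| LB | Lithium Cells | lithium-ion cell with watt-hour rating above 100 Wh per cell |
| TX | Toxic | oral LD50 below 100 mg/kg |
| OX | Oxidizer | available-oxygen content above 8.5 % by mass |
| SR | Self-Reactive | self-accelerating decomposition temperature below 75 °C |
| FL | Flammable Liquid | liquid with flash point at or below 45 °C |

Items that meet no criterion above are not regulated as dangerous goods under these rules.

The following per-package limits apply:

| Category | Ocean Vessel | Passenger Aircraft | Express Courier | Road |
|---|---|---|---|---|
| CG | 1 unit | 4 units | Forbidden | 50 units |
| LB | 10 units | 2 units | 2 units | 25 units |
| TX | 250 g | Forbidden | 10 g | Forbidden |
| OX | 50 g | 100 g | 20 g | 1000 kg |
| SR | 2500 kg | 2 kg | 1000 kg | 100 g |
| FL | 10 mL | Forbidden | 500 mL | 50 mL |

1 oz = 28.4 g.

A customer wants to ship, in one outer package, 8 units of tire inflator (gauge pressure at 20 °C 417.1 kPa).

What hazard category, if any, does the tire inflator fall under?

Gauge pressure at 20 °C 417.1 kPa meets the Category CG criterion (Compressed Gas), so the tire inflator is Category CG.

Category CG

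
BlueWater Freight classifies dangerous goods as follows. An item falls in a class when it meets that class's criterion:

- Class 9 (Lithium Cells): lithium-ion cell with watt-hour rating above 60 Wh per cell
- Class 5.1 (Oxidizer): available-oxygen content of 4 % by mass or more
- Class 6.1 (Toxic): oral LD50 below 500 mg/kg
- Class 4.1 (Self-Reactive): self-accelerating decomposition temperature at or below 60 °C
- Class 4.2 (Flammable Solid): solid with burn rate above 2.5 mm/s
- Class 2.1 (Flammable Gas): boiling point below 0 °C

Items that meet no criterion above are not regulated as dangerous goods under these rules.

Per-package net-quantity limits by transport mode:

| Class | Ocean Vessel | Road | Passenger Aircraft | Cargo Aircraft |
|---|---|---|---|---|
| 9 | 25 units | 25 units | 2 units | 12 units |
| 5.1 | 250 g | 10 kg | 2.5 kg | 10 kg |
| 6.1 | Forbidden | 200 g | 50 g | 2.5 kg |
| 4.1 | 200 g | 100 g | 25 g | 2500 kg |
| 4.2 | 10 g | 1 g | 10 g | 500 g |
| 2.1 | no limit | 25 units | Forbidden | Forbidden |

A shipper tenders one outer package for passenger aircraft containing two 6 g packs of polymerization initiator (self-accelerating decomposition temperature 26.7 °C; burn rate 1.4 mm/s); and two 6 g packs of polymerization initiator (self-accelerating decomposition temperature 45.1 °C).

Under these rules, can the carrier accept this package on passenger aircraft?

Yes

With self-accelerating decomposition temperature 26.7 °C (≤ 60 °C), the polymerization initiator falls in Class 4.1.
Self-accelerating decomposition temperature 45.1 °C meets the Class 4.1 criterion (Self-Reactive), so the polymerization initiator is Class 4.1.
Total Class 4.1: (two 6 g packs = 12 g) + (two 6 g packs = 12 g) = 24 g.
24 g ≤ 25 g (passenger aircraft limit, Class 4.1) — within limit.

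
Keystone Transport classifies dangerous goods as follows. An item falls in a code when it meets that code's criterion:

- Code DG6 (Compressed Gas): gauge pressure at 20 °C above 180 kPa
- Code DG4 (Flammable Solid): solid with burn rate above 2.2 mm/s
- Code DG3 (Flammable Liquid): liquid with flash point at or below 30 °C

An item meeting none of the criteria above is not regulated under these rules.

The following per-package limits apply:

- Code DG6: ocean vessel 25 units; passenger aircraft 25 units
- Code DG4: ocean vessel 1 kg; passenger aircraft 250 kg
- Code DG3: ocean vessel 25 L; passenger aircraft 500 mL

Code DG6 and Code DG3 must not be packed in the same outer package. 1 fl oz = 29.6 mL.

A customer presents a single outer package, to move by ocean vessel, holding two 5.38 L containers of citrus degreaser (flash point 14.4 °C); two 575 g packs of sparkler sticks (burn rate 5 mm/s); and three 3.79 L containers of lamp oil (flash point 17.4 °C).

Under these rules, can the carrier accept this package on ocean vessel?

No

Citrus degreaser: flash point 14.4 °C ≤ 30 °C → Code DG3 (Flammable Liquid).
Burn rate 5 mm/s meets the Code DG4 criterion (Flammable Solid), so the sparkler sticks are Code DG4.
Lamp oil: flash point 17.4 °C ≤ 30 °C → Code DG3 (Flammable Liquid).
Code DG4 quantity: two 575 g packs = 1.15 kg.
1.15 kg > 1 kg (ocean vessel limit, Code DG4) — over the limit.
Total Code DG3: (two 5.38 L containers = 10.76 L) + (three 3.79 L containers = 11.37 L) = 22.13 L.
22.13 L is within the ocean vessel limit of 25 L for Code DG3.
The segregation rule (Code DG6 with Code DG3) does not apply to Code DG4 with Code DG3.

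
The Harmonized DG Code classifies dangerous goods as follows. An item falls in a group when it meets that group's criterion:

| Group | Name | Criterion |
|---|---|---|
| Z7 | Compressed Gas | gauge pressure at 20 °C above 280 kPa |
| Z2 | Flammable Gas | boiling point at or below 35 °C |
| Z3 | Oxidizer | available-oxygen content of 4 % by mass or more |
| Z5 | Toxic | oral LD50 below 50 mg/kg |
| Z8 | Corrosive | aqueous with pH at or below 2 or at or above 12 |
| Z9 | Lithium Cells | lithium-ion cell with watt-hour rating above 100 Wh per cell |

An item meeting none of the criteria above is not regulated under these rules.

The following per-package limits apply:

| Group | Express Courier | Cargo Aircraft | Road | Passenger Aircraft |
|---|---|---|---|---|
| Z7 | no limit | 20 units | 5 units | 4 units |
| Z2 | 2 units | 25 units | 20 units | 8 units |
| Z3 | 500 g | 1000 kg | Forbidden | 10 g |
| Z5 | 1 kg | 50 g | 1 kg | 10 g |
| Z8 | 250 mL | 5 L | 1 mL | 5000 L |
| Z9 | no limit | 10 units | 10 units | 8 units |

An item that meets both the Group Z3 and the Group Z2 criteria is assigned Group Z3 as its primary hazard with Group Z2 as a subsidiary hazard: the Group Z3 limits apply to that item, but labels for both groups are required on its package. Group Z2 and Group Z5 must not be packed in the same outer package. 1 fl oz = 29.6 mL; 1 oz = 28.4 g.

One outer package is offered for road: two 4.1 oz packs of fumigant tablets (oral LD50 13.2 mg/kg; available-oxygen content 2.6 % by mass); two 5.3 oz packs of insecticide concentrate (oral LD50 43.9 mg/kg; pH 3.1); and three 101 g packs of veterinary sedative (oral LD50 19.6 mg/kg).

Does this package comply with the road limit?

Yes

With oral LD50 13.2 mg/kg (< 50 mg/kg), the fumigant tablets fall in Group Z5.
Insecticide concentrate: oral LD50 43.9 mg/kg < 50 mg/kg → Group Z5 (Toxic).
With oral LD50 19.6 mg/kg (< 50 mg/kg), the veterinary sedative falls in Group Z5.
Total Group Z5: (two 4.1 oz packs = 232.88 g) + (two 5.3 oz packs = 301.04 g) + (three 101 g packs = 303 g) = 836.92 g.
836.92 g ≤ 1 kg (road limit, Group Z5) — within limit.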